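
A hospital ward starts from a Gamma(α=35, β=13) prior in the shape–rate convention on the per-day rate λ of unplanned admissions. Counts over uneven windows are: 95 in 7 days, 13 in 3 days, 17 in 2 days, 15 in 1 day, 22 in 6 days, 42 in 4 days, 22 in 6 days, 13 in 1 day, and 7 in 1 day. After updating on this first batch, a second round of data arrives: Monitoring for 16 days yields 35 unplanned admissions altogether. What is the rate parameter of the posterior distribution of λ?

60

Total count: 95 + 13 + 17 + 15 + 22 + 42 + 22 + 13 + 7 = 246.
Total exposure: 7 + 3 + 2 + 1 + 6 + 4 + 6 + 1 + 1 = 31 days.
After the first batch: Gamma(35 + 246, 13 + 31) = Gamma(281, 44).
Total count 35 over total exposure 16 days.
After the second batch: Gamma(281 + 35, 44 + 16) = Gamma(316, 60).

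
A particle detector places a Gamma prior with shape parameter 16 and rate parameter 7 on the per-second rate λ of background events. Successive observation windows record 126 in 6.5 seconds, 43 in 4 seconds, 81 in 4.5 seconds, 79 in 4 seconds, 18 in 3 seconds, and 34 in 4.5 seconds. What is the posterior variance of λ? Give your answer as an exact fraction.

1588/4489

Total count: 126 + 43 + 81 + 79 + 18 + 34 = 381.
Total exposure: 6.5 + 4 + 4.5 + 4 + 3 + 4.5 = 26.5 seconds.
By Gamma–Poisson conjugacy, the posterior is Gamma(α + Σx, β + Σt) = Gamma(16 + 381, 7 + 26.5) = Gamma(397, 67/2).
Posterior variance = α'/β'² = 397/(4489/4) = 1588/4489.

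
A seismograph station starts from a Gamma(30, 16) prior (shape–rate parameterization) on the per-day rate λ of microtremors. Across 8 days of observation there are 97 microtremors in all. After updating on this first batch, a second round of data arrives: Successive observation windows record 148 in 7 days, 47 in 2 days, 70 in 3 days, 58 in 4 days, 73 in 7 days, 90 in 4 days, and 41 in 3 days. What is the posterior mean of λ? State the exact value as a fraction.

Total count 97 over total exposure 8 days.
After the first batch: Gamma(30 + 97, 16 + 8) = Gamma(127, 24).
Total count: 148 + 47 + 70 + 58 + 73 + 90 + 41 = 527.
Total exposure: 7 + 2 + 3 + 4 + 7 + 4 + 3 = 30 days.
After the second batch: Gamma(127 + 527, 24 + 30) = Gamma(654, 54).
Posterior mean = α'/β' = 654/54 = 109/9.

109/9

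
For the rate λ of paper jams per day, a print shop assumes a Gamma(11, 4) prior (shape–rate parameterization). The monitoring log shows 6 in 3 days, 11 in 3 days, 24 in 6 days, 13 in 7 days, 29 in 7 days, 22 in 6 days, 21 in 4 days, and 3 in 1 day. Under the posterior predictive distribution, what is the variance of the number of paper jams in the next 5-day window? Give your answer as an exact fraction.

Total count: 6 + 11 + 24 + 13 + 29 + 22 + 21 + 3 = 129.
Total exposure: 3 + 3 + 6 + 7 + 7 + 6 + 4 + 1 = 37 days.
Conjugate update: add total count to the shape and total exposure to the rate, giving Gamma(140, 41).
The posterior predictive for a window of length T is Negative Binomial with variance T·α'·(β'+T)/β'² = 5·140·46/1681 = 32200/1681.

32200/1681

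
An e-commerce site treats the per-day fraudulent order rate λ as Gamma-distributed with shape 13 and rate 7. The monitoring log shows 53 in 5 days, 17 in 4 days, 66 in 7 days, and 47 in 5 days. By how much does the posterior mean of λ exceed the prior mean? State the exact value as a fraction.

36/7

Total count: 53 + 17 + 66 + 47 = 183.
Total exposure: 5 + 4 + 7 + 5 = 21 days.
Conjugate update: add total count to the shape and total exposure to the rate, giving Gamma(196, 28).
Posterior mean = 196/28 = 7; prior mean = 13/7 = 13/7. Difference = 7 − 13/7 = 36/7.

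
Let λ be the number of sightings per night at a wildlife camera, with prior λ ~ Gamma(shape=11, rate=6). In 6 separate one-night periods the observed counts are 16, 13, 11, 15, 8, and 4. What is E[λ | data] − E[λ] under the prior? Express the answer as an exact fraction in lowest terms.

14/3

Total count: 16 + 13 + 11 + 15 + 8 + 4 = 67.
Total exposure: 6 nights.
Posterior: α' = 11 + 67 = 78, β' = 6 + 6 = 12.
Posterior mean = 78/12 = 13/2; prior mean = 11/6 = 11/6. Difference = 13/2 − 11/6 = 14/3.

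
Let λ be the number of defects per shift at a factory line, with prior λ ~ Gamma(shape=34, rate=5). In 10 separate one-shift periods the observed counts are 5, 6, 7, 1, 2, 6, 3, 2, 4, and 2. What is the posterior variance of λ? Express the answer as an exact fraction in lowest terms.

8/25

Total count: 5 + 6 + 7 + 1 + 2 + 6 + 3 + 2 + 4 + 2 = 38.
Total exposure: 10 shifts.
The Gamma prior is conjugate for the Poisson rate, so λ | data ~ Gamma(34+38, 5+10) = Gamma(72, 15).
Posterior variance = α'/β'² = 72/225 = 8/25.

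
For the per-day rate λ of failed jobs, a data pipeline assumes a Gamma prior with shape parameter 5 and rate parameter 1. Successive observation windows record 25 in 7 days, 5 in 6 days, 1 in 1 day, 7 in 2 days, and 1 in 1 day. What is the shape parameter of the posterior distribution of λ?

Total count: 25 + 5 + 1 + 7 + 1 = 39.
Total exposure: 7 + 6 + 1 + 2 + 1 = 17 days.
Conjugate update: add total count to the shape and total exposure to the rate, giving Gamma(44, 18).

44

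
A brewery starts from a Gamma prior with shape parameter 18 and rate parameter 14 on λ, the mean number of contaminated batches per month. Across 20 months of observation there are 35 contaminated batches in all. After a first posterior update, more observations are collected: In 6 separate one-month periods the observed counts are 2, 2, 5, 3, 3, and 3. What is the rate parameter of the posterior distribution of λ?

40

Total count 35 over total exposure 20 months.
After the first batch: Gamma(18 + 35, 14 + 20) = Gamma(53, 34).
Total count: 2 + 2 + 5 + 3 + 3 + 3 = 18.
Total exposure: 6 months.
After the second batch: Gamma(53 + 18, 34 + 6) = Gamma(71, 40).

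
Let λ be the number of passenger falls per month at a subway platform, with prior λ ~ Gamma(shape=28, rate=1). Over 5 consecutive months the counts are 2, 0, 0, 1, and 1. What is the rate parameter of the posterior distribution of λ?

Total count: 2 + 0 + 0 + 1 + 1 = 4.
Total exposure: 5 months.
Conjugate update: add total count to the shape and total exposure to the rate, giving Gamma(32, 6).

6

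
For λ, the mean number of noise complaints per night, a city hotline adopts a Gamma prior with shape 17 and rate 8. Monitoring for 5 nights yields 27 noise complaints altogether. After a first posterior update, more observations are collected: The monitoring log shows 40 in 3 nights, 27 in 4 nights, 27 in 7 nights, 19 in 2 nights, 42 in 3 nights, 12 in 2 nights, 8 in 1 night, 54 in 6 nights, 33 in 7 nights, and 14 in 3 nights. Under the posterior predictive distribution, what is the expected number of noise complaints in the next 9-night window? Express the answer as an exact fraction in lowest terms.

Total count 27 over total exposure 5 nights.
After the first batch: Gamma(17 + 27, 8 + 5) = Gamma(44, 13).
Total count: 40 + 27 + 27 + 19 + 42 + 12 + 8 + 54 + 33 + 14 = 276.
Total exposure: 3 + 4 + 7 + 2 + 3 + 2 + 1 + 6 + 7 + 3 = 38 nights.
After the second batch: Gamma(44 + 276, 13 + 38) = Gamma(320, 51).
Predictive mean over a 9-night window = T·E[λ|data] = 9·320/51 = 960/17.

960/17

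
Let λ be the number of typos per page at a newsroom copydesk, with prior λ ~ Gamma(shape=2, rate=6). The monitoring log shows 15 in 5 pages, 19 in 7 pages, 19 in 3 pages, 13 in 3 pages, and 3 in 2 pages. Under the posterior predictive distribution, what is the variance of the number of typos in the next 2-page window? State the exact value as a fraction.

Total count: 15 + 19 + 19 + 13 + 3 = 69.
Total exposure: 5 + 7 + 3 + 3 + 2 = 20 pages.
By Gamma–Poisson conjugacy, the posterior is Gamma(α + Σx, β + Σt) = Gamma(2 + 69, 6 + 20) = Gamma(71, 26).
The posterior predictive for a window of length T is Negative Binomial with variance T·α'·(β'+T)/β'² = 2·71·28/676 = 994/169.

994/169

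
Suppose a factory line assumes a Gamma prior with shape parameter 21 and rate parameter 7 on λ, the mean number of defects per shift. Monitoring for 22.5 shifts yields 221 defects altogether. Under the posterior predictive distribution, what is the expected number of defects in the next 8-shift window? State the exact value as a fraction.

Total count 221 over total exposure 22.5 shifts.
Gamma(α, β) with Poisson data over total exposure Σt gives posterior Gamma(α+Σx, β+Σt) = Gamma(242, 59/2).
Predictive mean over an 8-shift window = T·E[λ|data] = 8·242/(59/2) = 3872/59.

3872/59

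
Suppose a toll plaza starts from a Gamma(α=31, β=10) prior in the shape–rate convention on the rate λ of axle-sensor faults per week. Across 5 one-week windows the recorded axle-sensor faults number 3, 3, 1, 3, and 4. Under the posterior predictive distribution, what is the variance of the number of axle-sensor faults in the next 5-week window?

20

Total count: 3 + 3 + 1 + 3 + 4 = 14.
Total exposure: 5 weeks.
By Gamma–Poisson conjugacy, the posterior is Gamma(α + Σx, β + Σt) = Gamma(31 + 14, 10 + 5) = Gamma(45, 15).
The posterior predictive for a window of length T is Negative Binomial with variance T·α'·(β'+T)/β'² = 5·45·20/225 = 20.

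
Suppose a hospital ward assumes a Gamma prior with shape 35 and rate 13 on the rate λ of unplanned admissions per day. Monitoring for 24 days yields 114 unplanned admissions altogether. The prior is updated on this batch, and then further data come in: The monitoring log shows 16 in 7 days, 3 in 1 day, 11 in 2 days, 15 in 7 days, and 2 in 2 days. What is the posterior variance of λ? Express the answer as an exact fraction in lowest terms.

Total count 114 over total exposure 24 days.
After the first batch: Gamma(35 + 114, 13 + 24) = Gamma(149, 37).
Total count: 16 + 3 + 11 + 15 + 2 = 47.
Total exposure: 7 + 1 + 2 + 7 + 2 = 19 days.
After the second batch: Gamma(149 + 47, 37 + 19) = Gamma(196, 56).
Posterior variance = α'/β'² = 196/3136 = 1/16.

1/16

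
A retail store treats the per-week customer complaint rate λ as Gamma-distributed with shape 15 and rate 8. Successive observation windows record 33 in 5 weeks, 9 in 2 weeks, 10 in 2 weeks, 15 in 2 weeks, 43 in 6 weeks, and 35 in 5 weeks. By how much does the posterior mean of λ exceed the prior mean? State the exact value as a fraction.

83/24

Total count: 33 + 9 + 10 + 15 + 43 + 35 = 145.
Total exposure: 5 + 2 + 2 + 2 + 6 + 5 = 22 weeks.
Conjugate update: add total count to the shape and total exposure to the rate, giving Gamma(160, 30).
Posterior mean = 160/30 = 16/3; prior mean = 15/8 = 15/8. Difference = 16/3 − 15/8 = 83/24.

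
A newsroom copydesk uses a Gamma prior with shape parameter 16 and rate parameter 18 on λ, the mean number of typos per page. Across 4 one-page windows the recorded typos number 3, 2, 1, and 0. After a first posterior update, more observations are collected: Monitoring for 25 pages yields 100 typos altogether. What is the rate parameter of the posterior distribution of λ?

47

Total count: 3 + 2 + 1 + 0 = 6.
Total exposure: 4 pages.
After the first batch: Gamma(16 + 6, 18 + 4) = Gamma(22, 22).
Total count 100 over total exposure 25 pages.
After the second batch: Gamma(22 + 100, 22 + 25) = Gamma(122, 47).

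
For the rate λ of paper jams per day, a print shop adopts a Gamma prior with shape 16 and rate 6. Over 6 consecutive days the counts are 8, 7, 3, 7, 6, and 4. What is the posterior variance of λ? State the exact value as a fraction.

17/48

Total count: 8 + 7 + 3 + 7 + 6 + 4 = 35.
Total exposure: 6 days.
Posterior: α' = 16 + 35 = 51, β' = 6 + 6 = 12.
Posterior variance = α'/β'² = 51/144 = 17/48.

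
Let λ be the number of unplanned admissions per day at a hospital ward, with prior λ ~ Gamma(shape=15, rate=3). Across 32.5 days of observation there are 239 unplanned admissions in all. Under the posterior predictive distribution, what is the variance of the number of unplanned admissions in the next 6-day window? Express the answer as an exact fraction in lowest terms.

252984/5041

Total count 239 over total exposure 32.5 days.
Gamma(α, β) with Poisson data over total exposure Σt gives posterior Gamma(α+Σx, β+Σt) = Gamma(254, 71/2).
The posterior predictive for a window of length T is Negative Binomial with variance T·α'·(β'+T)/β'² = 6·254·(83/2)/(5041/4) = 252984/5041.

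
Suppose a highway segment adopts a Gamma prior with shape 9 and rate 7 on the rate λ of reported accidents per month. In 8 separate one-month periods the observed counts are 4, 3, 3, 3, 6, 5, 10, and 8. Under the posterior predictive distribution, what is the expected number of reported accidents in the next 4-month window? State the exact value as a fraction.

68/5

Total count: 4 + 3 + 3 + 3 + 6 + 5 + 10 + 8 = 42.
Total exposure: 8 months.
Gamma(α, β) with Poisson data over total exposure Σt gives posterior Gamma(α+Σx, β+Σt) = Gamma(51, 15).
Predictive mean over a 4-month window = T·E[λ|data] = 4·51/15 = 68/5.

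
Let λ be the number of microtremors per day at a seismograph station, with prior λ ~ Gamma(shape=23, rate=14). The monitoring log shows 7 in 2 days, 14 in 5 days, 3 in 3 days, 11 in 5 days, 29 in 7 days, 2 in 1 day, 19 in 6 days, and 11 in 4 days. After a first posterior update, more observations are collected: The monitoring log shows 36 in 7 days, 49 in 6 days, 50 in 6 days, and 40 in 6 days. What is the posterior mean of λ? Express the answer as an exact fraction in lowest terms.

49/12

Total count: 7 + 14 + 3 + 11 + 29 + 2 + 19 + 11 = 96.
Total exposure: 2 + 5 + 3 + 5 + 7 + 1 + 6 + 4 = 33 days.
After the first batch: Gamma(23 + 96, 14 + 33) = Gamma(119, 47).
Total count: 36 + 49 + 50 + 40 = 175.
Total exposure: 7 + 6 + 6 + 6 = 25 days.
After the second batch: Gamma(119 + 175, 47 + 25) = Gamma(294, 72).
Posterior mean = α'/β' = 294/72 = 49/12.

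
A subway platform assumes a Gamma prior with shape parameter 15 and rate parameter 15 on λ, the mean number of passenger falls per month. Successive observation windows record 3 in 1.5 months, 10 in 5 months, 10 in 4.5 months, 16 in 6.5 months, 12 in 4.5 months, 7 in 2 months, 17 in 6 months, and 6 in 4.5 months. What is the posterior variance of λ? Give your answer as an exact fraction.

Total count: 3 + 10 + 10 + 16 + 12 + 7 + 17 + 6 = 81.
Total exposure: 1.5 + 5 + 4.5 + 6.5 + 4.5 + 2 + 6 + 4.5 = 34.5 months.
Conjugate update: add total count to the shape and total exposure to the rate, giving Gamma(96, 99/2).
Posterior variance = α'/β'² = 96/(9801/4) = 128/3267.

128/3267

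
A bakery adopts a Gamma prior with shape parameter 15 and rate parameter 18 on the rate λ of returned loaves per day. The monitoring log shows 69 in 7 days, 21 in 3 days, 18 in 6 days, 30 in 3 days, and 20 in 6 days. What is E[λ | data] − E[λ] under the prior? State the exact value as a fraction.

823/258

Total count: 69 + 21 + 18 + 30 + 20 = 158.
Total exposure: 7 + 3 + 6 + 3 + 6 = 25 days.
Conjugate update: add total count to the shape and total exposure to the rate, giving Gamma(173, 43).
Posterior mean = 173/43 = 173/43; prior mean = 15/18 = 5/6. Difference = 173/43 − 5/6 = 823/258.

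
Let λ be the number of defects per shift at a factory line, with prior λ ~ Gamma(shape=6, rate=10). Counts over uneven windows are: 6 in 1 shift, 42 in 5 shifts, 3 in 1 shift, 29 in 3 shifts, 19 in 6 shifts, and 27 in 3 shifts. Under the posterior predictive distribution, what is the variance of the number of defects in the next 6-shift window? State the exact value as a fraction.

27720/841

Total count: 6 + 42 + 3 + 29 + 19 + 27 = 126.
Total exposure: 1 + 5 + 1 + 3 + 6 + 3 = 19 shifts.
Gamma(α, β) with Poisson data over total exposure Σt gives posterior Gamma(α+Σx, β+Σt) = Gamma(132, 29).
The posterior predictive for a window of length T is Negative Binomial with variance T·α'·(β'+T)/β'² = 6·132·35/841 = 27720/841.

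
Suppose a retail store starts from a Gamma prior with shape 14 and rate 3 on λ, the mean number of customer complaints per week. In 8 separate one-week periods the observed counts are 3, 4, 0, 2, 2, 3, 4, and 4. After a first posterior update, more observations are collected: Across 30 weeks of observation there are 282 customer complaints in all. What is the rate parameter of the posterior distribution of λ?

Total count: 3 + 4 + 0 + 2 + 2 + 3 + 4 + 4 = 22.
Total exposure: 8 weeks.
After the first batch: Gamma(14 + 22, 3 + 8) = Gamma(36, 11).
Total count 282 over total exposure 30 weeks.
After the second batch: Gamma(36 + 282, 11 + 30) = Gamma(318, 41).

41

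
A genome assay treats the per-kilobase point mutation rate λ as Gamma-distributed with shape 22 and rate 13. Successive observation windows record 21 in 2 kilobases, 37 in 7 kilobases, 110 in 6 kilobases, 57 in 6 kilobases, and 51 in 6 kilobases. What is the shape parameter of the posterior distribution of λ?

Total count: 21 + 37 + 110 + 57 + 51 = 276.
Total exposure: 2 + 7 + 6 + 6 + 6 = 27 kilobases.
The Gamma prior is conjugate for the Poisson rate, so λ | data ~ Gamma(22+276, 13+27) = Gamma(298, 40).

298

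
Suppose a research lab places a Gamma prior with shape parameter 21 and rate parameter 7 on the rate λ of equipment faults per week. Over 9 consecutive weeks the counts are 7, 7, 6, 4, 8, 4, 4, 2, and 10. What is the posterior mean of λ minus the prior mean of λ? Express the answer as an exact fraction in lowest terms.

25/16

Total count: 7 + 7 + 6 + 4 + 8 + 4 + 4 + 2 + 10 = 52.
Total exposure: 9 weeks.
By Gamma–Poisson conjugacy, the posterior is Gamma(α + Σx, β + Σt) = Gamma(21 + 52, 7 + 9) = Gamma(73, 16).
Posterior mean = 73/16 = 73/16; prior mean = 21/7 = 3. Difference = 73/16 − 3 = 25/16.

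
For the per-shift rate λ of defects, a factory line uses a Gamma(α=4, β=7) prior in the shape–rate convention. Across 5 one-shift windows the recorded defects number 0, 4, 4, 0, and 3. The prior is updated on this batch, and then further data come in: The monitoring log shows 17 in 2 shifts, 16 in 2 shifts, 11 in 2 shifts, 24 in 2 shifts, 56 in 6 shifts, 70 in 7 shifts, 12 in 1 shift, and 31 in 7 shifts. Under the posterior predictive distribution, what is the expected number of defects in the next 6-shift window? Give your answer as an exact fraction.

1512/41

Total count: 0 + 4 + 4 + 0 + 3 = 11.
Total exposure: 5 shifts.
After the first batch: Gamma(4 + 11, 7 + 5) = Gamma(15, 12).
Total count: 17 + 16 + 11 + 24 + 56 + 70 + 12 + 31 = 237.
Total exposure: 2 + 2 + 2 + 2 + 6 + 7 + 1 + 7 = 29 shifts.
After the second batch: Gamma(15 + 237, 12 + 29) = Gamma(252, 41).
Predictive mean over a 6-shift window = T·E[λ|data] = 6·252/41 = 1512/41.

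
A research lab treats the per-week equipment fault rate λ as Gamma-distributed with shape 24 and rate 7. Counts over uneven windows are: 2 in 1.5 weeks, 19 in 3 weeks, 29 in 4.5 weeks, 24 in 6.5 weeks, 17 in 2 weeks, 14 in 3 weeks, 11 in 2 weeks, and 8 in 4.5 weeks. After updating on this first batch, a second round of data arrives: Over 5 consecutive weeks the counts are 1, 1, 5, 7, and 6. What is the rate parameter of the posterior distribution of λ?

Total count: 2 + 19 + 29 + 24 + 17 + 14 + 11 + 8 = 124.
Total exposure: 1.5 + 3 + 4.5 + 6.5 + 2 + 3 + 2 + 4.5 = 27 weeks.
After the first batch: Gamma(24 + 124, 7 + 27) = Gamma(148, 34).
Total count: 1 + 1 + 5 + 7 + 6 = 20.
Total exposure: 5 weeks.
After the second batch: Gamma(148 + 20, 34 + 5) = Gamma(168, 39).

39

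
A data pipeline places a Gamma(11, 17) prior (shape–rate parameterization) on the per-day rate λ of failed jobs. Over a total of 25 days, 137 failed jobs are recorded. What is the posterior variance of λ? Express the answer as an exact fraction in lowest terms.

Total count 137 over total exposure 25 days.
The Gamma prior is conjugate for the Poisson rate, so λ | data ~ Gamma(11+137, 17+25) = Gamma(148, 42).
Posterior variance = α'/β'² = 148/1764 = 37/441.

37/441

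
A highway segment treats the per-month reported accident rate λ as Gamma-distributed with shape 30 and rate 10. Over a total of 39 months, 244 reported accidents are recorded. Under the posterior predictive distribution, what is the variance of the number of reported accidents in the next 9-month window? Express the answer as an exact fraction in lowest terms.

143028/2401

Total count 244 over total exposure 39 months.
Gamma(α, β) with Poisson data over total exposure Σt gives posterior Gamma(α+Σx, β+Σt) = Gamma(274, 49).
The posterior predictive for a window of length T is Negative Binomial with variance T·α'·(β'+T)/β'² = 9·274·58/2401 = 143028/2401.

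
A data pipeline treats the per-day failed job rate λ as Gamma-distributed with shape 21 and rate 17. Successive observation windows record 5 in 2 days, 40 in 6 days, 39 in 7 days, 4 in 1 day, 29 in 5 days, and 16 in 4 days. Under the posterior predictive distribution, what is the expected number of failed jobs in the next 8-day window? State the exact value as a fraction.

Total count: 5 + 40 + 39 + 4 + 29 + 16 = 133.
Total exposure: 2 + 6 + 7 + 1 + 5 + 4 = 25 days.
Posterior: α' = 21 + 133 = 154, β' = 17 + 25 = 42.
Predictive mean over an 8-day window = T·E[λ|data] = 8·154/42 = 88/3.

88/3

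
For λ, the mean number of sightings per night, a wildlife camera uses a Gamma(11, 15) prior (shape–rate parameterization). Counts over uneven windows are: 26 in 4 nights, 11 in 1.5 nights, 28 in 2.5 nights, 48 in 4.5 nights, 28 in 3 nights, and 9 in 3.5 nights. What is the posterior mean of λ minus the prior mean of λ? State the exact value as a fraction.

Total count: 26 + 11 + 28 + 48 + 28 + 9 = 150.
Total exposure: 4 + 1.5 + 2.5 + 4.5 + 3 + 3.5 = 19 nights.
Posterior: α' = 11 + 150 = 161, β' = 15 + 19 = 34.
Posterior mean = 161/34 = 161/34; prior mean = 11/15 = 11/15. Difference = 161/34 − 11/15 = 2041/510.

2041/510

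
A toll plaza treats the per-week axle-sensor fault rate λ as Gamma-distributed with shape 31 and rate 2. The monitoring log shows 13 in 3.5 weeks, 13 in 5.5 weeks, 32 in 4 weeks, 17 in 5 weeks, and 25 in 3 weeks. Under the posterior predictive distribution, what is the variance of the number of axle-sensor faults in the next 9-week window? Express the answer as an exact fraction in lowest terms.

37728/529

Total count: 13 + 13 + 32 + 17 + 25 = 100.
Total exposure: 3.5 + 5.5 + 4 + 5 + 3 = 21 weeks.
Gamma(α, β) with Poisson data over total exposure Σt gives posterior Gamma(α+Σx, β+Σt) = Gamma(131, 23).
The posterior predictive for a window of length T is Negative Binomial with variance T·α'·(β'+T)/β'² = 9·131·32/529 = 37728/529.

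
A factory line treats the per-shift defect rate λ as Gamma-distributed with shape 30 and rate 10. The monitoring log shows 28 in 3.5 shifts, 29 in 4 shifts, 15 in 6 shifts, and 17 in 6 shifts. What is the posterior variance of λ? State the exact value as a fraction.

Total count: 28 + 29 + 15 + 17 = 89.
Total exposure: 3.5 + 4 + 6 + 6 = 19.5 shifts.
By Gamma–Poisson conjugacy, the posterior is Gamma(α + Σx, β + Σt) = Gamma(30 + 89, 10 + 19.5) = Gamma(119, 59/2).
Posterior variance = α'/β'² = 119/(3481/4) = 476/3481.

476/3481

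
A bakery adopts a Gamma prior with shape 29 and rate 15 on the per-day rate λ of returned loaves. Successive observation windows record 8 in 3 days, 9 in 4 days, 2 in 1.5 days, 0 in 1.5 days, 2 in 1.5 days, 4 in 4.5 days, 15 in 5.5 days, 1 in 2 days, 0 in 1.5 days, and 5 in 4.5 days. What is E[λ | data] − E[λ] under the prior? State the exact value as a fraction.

-331/1335

Total count: 8 + 9 + 2 + 0 + 2 + 4 + 15 + 1 + 0 + 5 = 46.
Total exposure: 3 + 4 + 1.5 + 1.5 + 1.5 + 4.5 + 5.5 + 2 + 1.5 + 4.5 = 29.5 days.
The Gamma prior is conjugate for the Poisson rate, so λ | data ~ Gamma(29+46, 15+29.5) = Gamma(75, 89/2).
Posterior mean = 75/(89/2) = 150/89; prior mean = 29/15 = 29/15. Difference = 150/89 − 29/15 = -331/1335.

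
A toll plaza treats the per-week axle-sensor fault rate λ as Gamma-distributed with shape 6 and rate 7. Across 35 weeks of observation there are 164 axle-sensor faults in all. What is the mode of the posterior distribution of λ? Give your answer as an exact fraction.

169/42

Total count 164 over total exposure 35 weeks.
Posterior: α' = 6 + 164 = 170, β' = 7 + 35 = 42.
Posterior mode = (α'−1)/β' = 169/42.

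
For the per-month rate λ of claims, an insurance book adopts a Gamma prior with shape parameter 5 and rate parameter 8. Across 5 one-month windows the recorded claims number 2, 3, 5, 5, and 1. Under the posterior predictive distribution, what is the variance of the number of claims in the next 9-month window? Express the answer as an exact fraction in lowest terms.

Total count: 2 + 3 + 5 + 5 + 1 = 16.
Total exposure: 5 months.
Conjugate update: add total count to the shape and total exposure to the rate, giving Gamma(21, 13).
The posterior predictive for a window of length T is Negative Binomial with variance T·α'·(β'+T)/β'² = 9·21·22/169 = 4158/169.

4158/169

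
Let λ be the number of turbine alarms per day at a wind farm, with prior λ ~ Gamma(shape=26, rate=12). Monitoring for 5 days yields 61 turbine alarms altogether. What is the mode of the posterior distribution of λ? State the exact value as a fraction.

Total count 61 over total exposure 5 days.
By Gamma–Poisson conjugacy, the posterior is Gamma(α + Σx, β + Σt) = Gamma(26 + 61, 12 + 5) = Gamma(87, 17).
Posterior mode = (α'−1)/β' = 86/17.

86/17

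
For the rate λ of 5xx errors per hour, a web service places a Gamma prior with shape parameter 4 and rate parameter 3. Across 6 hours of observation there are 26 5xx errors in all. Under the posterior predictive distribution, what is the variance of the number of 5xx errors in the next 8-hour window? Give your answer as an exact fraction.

1360/27

Total count 26 over total exposure 6 hours.
By Gamma–Poisson conjugacy, the posterior is Gamma(α + Σx, β + Σt) = Gamma(4 + 26, 3 + 6) = Gamma(30, 9).
The posterior predictive for a window of length T is Negative Binomial with variance T·α'·(β'+T)/β'² = 8·30·17/81 = 1360/27.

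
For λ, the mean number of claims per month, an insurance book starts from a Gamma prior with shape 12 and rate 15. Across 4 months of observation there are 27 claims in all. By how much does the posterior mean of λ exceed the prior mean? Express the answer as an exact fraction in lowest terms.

Total count 27 over total exposure 4 months.
Gamma(α, β) with Poisson data over total exposure Σt gives posterior Gamma(α+Σx, β+Σt) = Gamma(39, 19).
Posterior mean = 39/19 = 39/19; prior mean = 12/15 = 4/5. Difference = 39/19 − 4/5 = 119/95.

119/95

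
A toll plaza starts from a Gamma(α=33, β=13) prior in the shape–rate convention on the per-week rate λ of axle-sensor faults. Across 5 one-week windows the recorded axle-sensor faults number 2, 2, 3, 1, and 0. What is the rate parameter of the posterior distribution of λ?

Total count: 2 + 2 + 3 + 1 + 0 = 8.
Total exposure: 5 weeks.
The Gamma prior is conjugate for the Poisson rate, so λ | data ~ Gamma(33+8, 13+5) = Gamma(41, 18).

18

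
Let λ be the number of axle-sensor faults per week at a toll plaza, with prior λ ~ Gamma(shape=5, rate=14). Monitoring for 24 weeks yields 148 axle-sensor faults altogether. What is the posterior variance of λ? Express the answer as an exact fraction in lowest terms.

153/1444

Total count 148 over total exposure 24 weeks.
The Gamma prior is conjugate for the Poisson rate, so λ | data ~ Gamma(5+148, 14+24) = Gamma(153, 38).
Posterior variance = α'/β'² = 153/1444.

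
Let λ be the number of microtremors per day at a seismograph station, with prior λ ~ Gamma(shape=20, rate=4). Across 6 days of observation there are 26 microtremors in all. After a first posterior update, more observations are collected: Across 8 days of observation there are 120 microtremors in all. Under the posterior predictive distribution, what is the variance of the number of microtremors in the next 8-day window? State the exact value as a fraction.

Total count 26 over total exposure 6 days.
After the first batch: Gamma(20 + 26, 4 + 6) = Gamma(46, 10).
Total count 120 over total exposure 8 days.
After the second batch: Gamma(46 + 120, 10 + 8) = Gamma(166, 18).
The posterior predictive for a window of length T is Negative Binomial with variance T·α'·(β'+T)/β'² = 8·166·26/324 = 8632/81.

8632/81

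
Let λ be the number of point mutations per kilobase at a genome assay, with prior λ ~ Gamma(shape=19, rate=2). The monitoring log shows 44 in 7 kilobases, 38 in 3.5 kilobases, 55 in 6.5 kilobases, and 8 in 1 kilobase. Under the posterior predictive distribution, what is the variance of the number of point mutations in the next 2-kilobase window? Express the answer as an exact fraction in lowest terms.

Total count: 44 + 38 + 55 + 8 = 145.
Total exposure: 7 + 3.5 + 6.5 + 1 = 18 kilobases.
By Gamma–Poisson conjugacy, the posterior is Gamma(α + Σx, β + Σt) = Gamma(19 + 145, 2 + 18) = Gamma(164, 20).
The posterior predictive for a window of length T is Negative Binomial with variance T·α'·(β'+T)/β'² = 2·164·22/400 = 451/25.

451/25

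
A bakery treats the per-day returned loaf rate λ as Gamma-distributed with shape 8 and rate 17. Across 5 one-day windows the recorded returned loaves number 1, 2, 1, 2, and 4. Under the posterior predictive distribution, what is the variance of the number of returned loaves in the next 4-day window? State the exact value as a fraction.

Total count: 1 + 2 + 1 + 2 + 4 = 10.
Total exposure: 5 days.
Posterior: α' = 8 + 10 = 18, β' = 17 + 5 = 22.
The posterior predictive for a window of length T is Negative Binomial with variance T·α'·(β'+T)/β'² = 4·18·26/484 = 468/121.

468/121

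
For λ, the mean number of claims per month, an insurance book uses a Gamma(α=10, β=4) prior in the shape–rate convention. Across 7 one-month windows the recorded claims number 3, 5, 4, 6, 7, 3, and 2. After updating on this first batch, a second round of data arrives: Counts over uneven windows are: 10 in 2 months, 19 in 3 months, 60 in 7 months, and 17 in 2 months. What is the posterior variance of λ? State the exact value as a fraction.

Total count: 3 + 5 + 4 + 6 + 7 + 3 + 2 = 30.
Total exposure: 7 months.
After the first batch: Gamma(10 + 30, 4 + 7) = Gamma(40, 11).
Total count: 10 + 19 + 60 + 17 = 106.
Total exposure: 2 + 3 + 7 + 2 = 14 months.
After the second batch: Gamma(40 + 106, 11 + 14) = Gamma(146, 25).
Posterior variance = α'/β'² = 146/625.

146/625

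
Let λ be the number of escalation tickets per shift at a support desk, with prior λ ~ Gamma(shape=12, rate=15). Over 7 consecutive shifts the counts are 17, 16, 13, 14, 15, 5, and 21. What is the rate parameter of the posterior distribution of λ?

Total count: 17 + 16 + 13 + 14 + 15 + 5 + 21 = 101.
Total exposure: 7 shifts.
Posterior: α' = 12 + 101 = 113, β' = 15 + 7 = 22.

22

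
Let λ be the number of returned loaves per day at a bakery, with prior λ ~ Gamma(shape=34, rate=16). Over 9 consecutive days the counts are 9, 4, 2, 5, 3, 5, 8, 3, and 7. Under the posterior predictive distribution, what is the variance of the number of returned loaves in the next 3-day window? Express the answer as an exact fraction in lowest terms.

Total count: 9 + 4 + 2 + 5 + 3 + 5 + 8 + 3 + 7 = 46.
Total exposure: 9 days.
The Gamma prior is conjugate for the Poisson rate, so λ | data ~ Gamma(34+46, 16+9) = Gamma(80, 25).
The posterior predictive for a window of length T is Negative Binomial with variance T·α'·(β'+T)/β'² = 3·80·28/625 = 1344/125.

1344/125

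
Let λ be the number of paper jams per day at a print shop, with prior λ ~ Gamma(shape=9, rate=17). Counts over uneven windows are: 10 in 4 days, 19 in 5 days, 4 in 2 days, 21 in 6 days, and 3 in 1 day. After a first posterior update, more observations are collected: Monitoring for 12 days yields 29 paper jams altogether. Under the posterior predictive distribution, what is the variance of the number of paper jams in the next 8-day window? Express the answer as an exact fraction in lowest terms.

41800/2209

Total count: 10 + 19 + 4 + 21 + 3 = 57.
Total exposure: 4 + 5 + 2 + 6 + 1 = 18 days.
After the first batch: Gamma(9 + 57, 17 + 18) = Gamma(66, 35).
Total count 29 over total exposure 12 days.
After the second batch: Gamma(66 + 29, 35 + 12) = Gamma(95, 47).
The posterior predictive for a window of length T is Negative Binomial with variance T·α'·(β'+T)/β'² = 8·95·55/2209 = 41800/2209.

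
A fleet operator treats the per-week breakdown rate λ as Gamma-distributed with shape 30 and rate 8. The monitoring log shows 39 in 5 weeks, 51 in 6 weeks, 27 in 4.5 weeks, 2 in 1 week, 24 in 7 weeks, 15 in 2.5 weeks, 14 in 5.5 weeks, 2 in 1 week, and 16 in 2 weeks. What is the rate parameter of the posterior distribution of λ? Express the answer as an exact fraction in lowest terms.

85/2

Total count: 39 + 51 + 27 + 2 + 24 + 15 + 14 + 2 + 16 = 190.
Total exposure: 5 + 6 + 4.5 + 1 + 7 + 2.5 + 5.5 + 1 + 2 = 34.5 weeks.
The Gamma prior is conjugate for the Poisson rate, so λ | data ~ Gamma(30+190, 8+34.5) = Gamma(220, 85/2).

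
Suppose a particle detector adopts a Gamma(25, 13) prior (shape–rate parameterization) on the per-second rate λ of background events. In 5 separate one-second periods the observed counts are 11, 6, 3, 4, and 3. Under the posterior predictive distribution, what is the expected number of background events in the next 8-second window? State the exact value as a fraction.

Total count: 11 + 6 + 3 + 4 + 3 = 27.
Total exposure: 5 seconds.
The Gamma prior is conjugate for the Poisson rate, so λ | data ~ Gamma(25+27, 13+5) = Gamma(52, 18).
Predictive mean over an 8-second window = T·E[λ|data] = 8·52/18 = 208/9.

208/9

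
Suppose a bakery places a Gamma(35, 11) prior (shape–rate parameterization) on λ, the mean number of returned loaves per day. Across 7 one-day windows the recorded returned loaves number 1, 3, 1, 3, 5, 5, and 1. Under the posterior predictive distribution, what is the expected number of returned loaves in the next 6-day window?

18

Total count: 1 + 3 + 1 + 3 + 5 + 5 + 1 = 19.
Total exposure: 7 days.
Posterior: α' = 35 + 19 = 54, β' = 11 + 7 = 18.
Predictive mean over a 6-day window = T·E[λ|data] = 6·54/18 = 18.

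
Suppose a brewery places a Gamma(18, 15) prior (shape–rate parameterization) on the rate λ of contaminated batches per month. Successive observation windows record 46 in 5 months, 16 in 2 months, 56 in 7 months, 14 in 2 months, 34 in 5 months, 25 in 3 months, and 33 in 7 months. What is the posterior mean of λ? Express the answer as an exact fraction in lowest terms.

121/23

Total count: 46 + 16 + 56 + 14 + 34 + 25 + 33 = 224.
Total exposure: 5 + 2 + 7 + 2 + 5 + 3 + 7 = 31 months.
Conjugate update: add total count to the shape and total exposure to the rate, giving Gamma(242, 46).
Posterior mean = α'/β' = 242/46 = 121/23.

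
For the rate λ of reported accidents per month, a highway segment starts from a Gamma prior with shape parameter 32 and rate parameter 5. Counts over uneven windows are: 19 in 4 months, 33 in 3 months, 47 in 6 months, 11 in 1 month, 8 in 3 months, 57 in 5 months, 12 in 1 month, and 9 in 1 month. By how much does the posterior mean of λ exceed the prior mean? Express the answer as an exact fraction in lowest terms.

212/145

Total count: 19 + 33 + 47 + 11 + 8 + 57 + 12 + 9 = 196.
Total exposure: 4 + 3 + 6 + 1 + 3 + 5 + 1 + 1 = 24 months.
The Gamma prior is conjugate for the Poisson rate, so λ | data ~ Gamma(32+196, 5+24) = Gamma(228, 29).
Posterior mean = 228/29 = 228/29; prior mean = 32/5 = 32/5. Difference = 228/29 − 32/5 = 212/145.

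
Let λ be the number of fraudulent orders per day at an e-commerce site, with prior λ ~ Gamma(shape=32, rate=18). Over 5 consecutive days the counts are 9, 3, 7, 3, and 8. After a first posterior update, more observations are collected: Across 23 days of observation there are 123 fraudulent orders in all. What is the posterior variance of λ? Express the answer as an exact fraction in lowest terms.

185/2116

Total count: 9 + 3 + 7 + 3 + 8 = 30.
Total exposure: 5 days.
After the first batch: Gamma(32 + 30, 18 + 5) = Gamma(62, 23).
Total count 123 over total exposure 23 days.
After the second batch: Gamma(62 + 123, 23 + 23) = Gamma(185, 46).
Posterior variance = α'/β'² = 185/2116.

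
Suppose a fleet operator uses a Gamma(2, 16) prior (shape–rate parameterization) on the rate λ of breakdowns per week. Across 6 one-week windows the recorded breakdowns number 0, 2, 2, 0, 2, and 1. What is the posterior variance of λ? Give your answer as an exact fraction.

Total count: 0 + 2 + 2 + 0 + 2 + 1 = 7.
Total exposure: 6 weeks.
Conjugate update: add total count to the shape and total exposure to the rate, giving Gamma(9, 22).
Posterior variance = α'/β'² = 9/484.

9/484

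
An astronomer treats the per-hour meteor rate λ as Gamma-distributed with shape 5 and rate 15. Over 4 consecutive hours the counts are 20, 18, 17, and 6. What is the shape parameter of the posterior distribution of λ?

66

Total count: 20 + 18 + 17 + 6 = 61.
Total exposure: 4 hours.
By Gamma–Poisson conjugacy, the posterior is Gamma(α + Σx, β + Σt) = Gamma(5 + 61, 15 + 4) = Gamma(66, 19).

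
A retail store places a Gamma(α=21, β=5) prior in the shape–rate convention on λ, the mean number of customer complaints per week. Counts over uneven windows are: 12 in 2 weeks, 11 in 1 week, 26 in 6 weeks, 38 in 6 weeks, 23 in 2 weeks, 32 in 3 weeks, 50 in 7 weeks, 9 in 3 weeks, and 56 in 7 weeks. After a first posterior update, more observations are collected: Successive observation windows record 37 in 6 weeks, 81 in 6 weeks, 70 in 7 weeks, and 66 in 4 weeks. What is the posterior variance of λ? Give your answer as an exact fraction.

532/4225

Total count: 12 + 11 + 26 + 38 + 23 + 32 + 50 + 9 + 56 = 257.
Total exposure: 2 + 1 + 6 + 6 + 2 + 3 + 7 + 3 + 7 = 37 weeks.
After the first batch: Gamma(21 + 257, 5 + 37) = Gamma(278, 42).
Total count: 37 + 81 + 70 + 66 = 254.
Total exposure: 6 + 6 + 7 + 4 = 23 weeks.
After the second batch: Gamma(278 + 254, 42 + 23) = Gamma(532, 65).
Posterior variance = α'/β'² = 532/4225.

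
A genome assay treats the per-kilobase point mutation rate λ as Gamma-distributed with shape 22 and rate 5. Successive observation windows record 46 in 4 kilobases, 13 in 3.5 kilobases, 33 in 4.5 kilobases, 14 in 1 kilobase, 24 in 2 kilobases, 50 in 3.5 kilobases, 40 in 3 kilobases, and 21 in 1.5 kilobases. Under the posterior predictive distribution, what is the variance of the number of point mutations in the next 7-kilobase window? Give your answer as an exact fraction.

1315/16

Total count: 46 + 13 + 33 + 14 + 24 + 50 + 40 + 21 = 241.
Total exposure: 4 + 3.5 + 4.5 + 1 + 2 + 3.5 + 3 + 1.5 = 23 kilobases.
By Gamma–Poisson conjugacy, the posterior is Gamma(α + Σx, β + Σt) = Gamma(22 + 241, 5 + 23) = Gamma(263, 28).
The posterior predictive for a window of length T is Negative Binomial with variance T·α'·(β'+T)/β'² = 7·263·35/784 = 1315/16.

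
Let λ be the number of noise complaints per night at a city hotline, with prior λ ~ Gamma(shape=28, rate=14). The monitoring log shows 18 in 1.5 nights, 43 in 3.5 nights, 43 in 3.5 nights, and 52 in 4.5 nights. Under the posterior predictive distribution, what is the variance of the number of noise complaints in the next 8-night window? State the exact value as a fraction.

51520/729

Total count: 18 + 43 + 43 + 52 = 156.
Total exposure: 1.5 + 3.5 + 3.5 + 4.5 = 13 nights.
Conjugate update: add total count to the shape and total exposure to the rate, giving Gamma(184, 27).
The posterior predictive for a window of length T is Negative Binomial with variance T·α'·(β'+T)/β'² = 8·184·35/729 = 51520/729.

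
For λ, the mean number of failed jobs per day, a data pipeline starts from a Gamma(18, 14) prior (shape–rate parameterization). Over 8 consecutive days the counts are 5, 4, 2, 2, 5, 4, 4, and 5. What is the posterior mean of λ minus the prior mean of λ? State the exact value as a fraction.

145/154

Total count: 5 + 4 + 2 + 2 + 5 + 4 + 4 + 5 = 31.
Total exposure: 8 days.
By Gamma–Poisson conjugacy, the posterior is Gamma(α + Σx, β + Σt) = Gamma(18 + 31, 14 + 8) = Gamma(49, 22).
Posterior mean = 49/22 = 49/22; prior mean = 18/14 = 9/7. Difference = 49/22 − 9/7 = 145/154.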